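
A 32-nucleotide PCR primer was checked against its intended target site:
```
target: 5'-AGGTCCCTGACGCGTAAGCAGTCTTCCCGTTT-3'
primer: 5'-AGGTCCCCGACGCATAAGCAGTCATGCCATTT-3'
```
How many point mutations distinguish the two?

5

Mismatches (1-based): site 8: T→C; site 14: G→A; site 24: T→A; site 26: C→G; site 29: G→A.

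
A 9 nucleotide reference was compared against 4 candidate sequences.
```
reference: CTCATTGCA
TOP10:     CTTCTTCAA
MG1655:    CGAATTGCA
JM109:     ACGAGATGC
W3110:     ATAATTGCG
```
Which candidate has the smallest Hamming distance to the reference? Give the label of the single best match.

MG1655

TOP10 differs at 4 sites; MG1655 differs at 2 sites; JM109 differs at 8 sites; W3110 differs at 3 sites. The closest is MG1655.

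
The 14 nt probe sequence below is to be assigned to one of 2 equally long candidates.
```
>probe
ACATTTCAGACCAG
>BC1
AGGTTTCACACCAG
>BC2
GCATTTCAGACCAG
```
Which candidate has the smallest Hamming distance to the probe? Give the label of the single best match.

BC2

Hamming distances to probe — BC1: 3; BC2: 1.
Smallest is BC2 with 1 mismatch.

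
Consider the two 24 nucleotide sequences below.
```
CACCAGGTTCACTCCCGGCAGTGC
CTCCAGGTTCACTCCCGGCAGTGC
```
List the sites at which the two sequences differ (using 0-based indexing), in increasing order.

1

Scanning 0-based: 1: A/T.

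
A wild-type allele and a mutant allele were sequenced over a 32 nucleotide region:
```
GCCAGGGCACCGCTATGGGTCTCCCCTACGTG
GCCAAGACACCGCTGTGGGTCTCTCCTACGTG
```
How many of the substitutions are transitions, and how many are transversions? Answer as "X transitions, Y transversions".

Mismatches (1-based):
position 5: G→A (purine→purine, transition)
position 7: G→A (purine→purine, transition)
position 15: A→G (purine→purine, transition)
position 24: C→T (pyrimidine→pyrimidine, transition)

4 transitions, 0 transversions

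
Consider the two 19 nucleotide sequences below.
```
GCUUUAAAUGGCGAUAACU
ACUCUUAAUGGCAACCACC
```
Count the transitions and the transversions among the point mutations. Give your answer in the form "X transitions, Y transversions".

Mismatches (1-based):
base 1: G→A (purine→purine, transition)
base 4: U→C (pyrimidine→pyrimidine, transition)
base 6: A→U (purine→pyrimidine, transversion)
base 13: G→A (purine→purine, transition)
base 15: U→C (pyrimidine→pyrimidine, transition)
base 16: A→C (purine→pyrimidine, transversion)
base 19: U→C (pyrimidine→pyrimidine, transition)

5 transitions, 2 transversions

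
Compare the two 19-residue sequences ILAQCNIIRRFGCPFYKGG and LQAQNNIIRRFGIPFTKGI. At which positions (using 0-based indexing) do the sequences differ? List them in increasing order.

0, 1, 4, 12, 15, 18

Differences at position 0 (I→L), position 1 (L→Q), position 4 (C→N), position 12 (C→I), position 15 (Y→T), position 18 (G→I).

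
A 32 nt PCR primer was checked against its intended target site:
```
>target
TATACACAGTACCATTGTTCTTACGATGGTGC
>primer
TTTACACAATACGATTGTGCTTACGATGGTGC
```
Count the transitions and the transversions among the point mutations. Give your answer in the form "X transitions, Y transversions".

1 transition, 3 transversions

Transitions (purine↔purine or pyrimidine↔pyrimidine): 9 G→A.
Transversions (purine↔pyrimidine): 2 A→T, 13 C→G, 19 T→G.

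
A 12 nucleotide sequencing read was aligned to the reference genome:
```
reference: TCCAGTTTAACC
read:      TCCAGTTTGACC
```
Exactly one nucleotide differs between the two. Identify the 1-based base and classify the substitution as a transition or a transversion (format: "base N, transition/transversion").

base 9, transition

Base 9 changes A→G. A is a purine and G is a purine, so this is a transition.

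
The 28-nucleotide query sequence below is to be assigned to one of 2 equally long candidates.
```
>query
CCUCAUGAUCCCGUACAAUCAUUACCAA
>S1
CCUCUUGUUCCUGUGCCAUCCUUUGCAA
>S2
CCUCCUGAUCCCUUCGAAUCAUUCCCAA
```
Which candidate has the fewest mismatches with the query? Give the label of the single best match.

S1 differs at 8 bases; S2 differs at 5 bases. The closest is S2.

S2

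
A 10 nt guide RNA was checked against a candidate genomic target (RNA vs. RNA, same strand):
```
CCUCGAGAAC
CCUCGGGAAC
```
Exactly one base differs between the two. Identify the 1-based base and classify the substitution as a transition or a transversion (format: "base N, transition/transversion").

base 6, transition

The sequences differ only at base 6: A→G (purine→purine), a transition.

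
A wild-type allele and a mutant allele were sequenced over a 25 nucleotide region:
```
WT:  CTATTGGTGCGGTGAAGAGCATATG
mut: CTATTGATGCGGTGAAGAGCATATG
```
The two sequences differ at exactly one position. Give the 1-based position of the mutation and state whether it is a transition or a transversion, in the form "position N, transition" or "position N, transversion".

Position 7 changes G→A. G is a purine and A is a purine, so this is a transition.

position 7, transition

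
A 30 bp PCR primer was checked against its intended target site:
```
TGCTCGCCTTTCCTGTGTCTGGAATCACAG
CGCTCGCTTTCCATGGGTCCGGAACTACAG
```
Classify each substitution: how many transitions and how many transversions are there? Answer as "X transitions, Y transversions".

6 transitions, 2 transversions

Mismatches (1-based):
position 1: T→C (pyrimidine→pyrimidine, transition)
position 8: C→T (pyrimidine→pyrimidine, transition)
position 11: T→C (pyrimidine→pyrimidine, transition)
position 13: C→A (pyrimidine→purine, transversion)
position 16: T→G (pyrimidine→purine, transversion)
position 20: T→C (pyrimidine→pyrimidine, transition)
position 25: T→C (pyrimidine→pyrimidine, transition)
position 26: C→T (pyrimidine→pyrimidine, transition)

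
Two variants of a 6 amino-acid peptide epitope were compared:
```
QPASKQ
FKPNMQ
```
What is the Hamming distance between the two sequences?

5

Comparing position by position, 5 residues differ: 1 (Q/F), 2 (P/K), 3 (A/P), 4 (S/N), 5 (K/M).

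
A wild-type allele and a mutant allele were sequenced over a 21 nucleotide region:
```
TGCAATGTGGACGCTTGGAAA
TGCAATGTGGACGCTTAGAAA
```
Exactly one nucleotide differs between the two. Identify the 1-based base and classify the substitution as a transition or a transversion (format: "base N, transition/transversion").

base 17, transition

Base 17 changes G→A. G is a purine and A is a purine, so this is a transition.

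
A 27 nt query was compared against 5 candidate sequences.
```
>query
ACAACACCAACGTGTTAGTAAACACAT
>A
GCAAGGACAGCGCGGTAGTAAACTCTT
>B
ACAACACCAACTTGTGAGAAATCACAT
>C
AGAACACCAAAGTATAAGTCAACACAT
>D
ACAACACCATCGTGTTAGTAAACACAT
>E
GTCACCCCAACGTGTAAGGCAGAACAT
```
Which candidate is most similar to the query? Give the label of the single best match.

D

A differs at 9 positions; B differs at 4 positions; C differs at 5 positions; D differs at 1 position; E differs at 9 positions. The closest is D.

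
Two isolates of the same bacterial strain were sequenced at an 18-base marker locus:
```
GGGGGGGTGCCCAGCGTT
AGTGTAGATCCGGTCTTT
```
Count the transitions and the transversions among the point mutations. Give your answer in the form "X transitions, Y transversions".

Mismatches (1-based):
base 1: G→A (purine→purine, transition)
base 3: G→T (purine→pyrimidine, transversion)
base 5: G→T (purine→pyrimidine, transversion)
base 6: G→A (purine→purine, transition)
base 8: T→A (pyrimidine→purine, transversion)
base 9: G→T (purine→pyrimidine, transversion)
base 12: C→G (pyrimidine→purine, transversion)
base 13: A→G (purine→purine, transition)
base 14: G→T (purine→pyrimidine, transversion)
base 16: G→T (purine→pyrimidine, transversion)

3 transitions, 7 transversions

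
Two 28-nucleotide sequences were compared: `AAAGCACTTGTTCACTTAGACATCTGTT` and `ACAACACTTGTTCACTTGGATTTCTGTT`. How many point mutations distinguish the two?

Mismatches (1-based): position 2: A→C; position 4: G→A; position 18: A→G; position 21: C→T; position 22: A→T.

5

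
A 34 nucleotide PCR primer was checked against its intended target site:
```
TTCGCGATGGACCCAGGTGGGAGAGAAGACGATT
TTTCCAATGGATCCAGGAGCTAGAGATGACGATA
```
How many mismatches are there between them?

9

The sequences differ at sites 3, 4, 6, 12, 18, 20, 21, 27, 34 (1-based) — 9 in total.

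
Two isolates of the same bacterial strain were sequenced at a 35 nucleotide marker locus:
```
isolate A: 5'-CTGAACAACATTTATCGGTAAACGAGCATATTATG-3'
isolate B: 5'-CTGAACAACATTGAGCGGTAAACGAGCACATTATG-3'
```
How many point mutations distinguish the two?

3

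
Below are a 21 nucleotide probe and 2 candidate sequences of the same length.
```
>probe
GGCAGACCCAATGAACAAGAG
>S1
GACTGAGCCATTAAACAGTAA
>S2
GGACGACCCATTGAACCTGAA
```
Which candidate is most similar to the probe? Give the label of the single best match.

S2

Hamming distances to probe — S1: 8; S2: 6.
Smallest is S2 with 6 mismatches.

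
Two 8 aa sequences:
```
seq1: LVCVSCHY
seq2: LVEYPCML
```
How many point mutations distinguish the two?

Comparing position by position, 5 residues differ: 3 (C/E), 4 (V/Y), 5 (S/P), 7 (H/M), 8 (Y/L).

5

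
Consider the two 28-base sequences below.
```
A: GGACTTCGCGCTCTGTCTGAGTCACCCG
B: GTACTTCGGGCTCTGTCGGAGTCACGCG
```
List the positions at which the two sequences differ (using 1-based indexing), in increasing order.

2, 9, 18, 26

Differences at position 2 (G→T), position 9 (C→G), position 18 (T→G), position 26 (C→G).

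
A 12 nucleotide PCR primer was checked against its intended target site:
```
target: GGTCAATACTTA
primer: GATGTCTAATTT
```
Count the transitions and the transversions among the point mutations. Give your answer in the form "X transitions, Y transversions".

Transitions (purine↔purine or pyrimidine↔pyrimidine): 2 G→A.
Transversions (purine↔pyrimidine): 4 C→G, 5 A→T, 6 A→C, 9 C→A, 12 A→T.

1 transition, 5 transversions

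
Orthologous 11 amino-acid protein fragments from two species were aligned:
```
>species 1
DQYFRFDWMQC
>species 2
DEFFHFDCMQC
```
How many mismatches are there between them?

The sequences differ at positions 2, 3, 5, 8 (1-based) — 4 in total.

4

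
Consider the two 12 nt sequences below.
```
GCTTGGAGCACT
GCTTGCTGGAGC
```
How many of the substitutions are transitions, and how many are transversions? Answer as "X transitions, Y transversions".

1 transition, 4 transversions

Mismatches (1-based):
position 6: G→C (purine→pyrimidine, transversion)
position 7: A→T (purine→pyrimidine, transversion)
position 9: C→G (pyrimidine→purine, transversion)
position 11: C→G (pyrimidine→purine, transversion)
position 12: T→C (pyrimidine→pyrimidine, transition)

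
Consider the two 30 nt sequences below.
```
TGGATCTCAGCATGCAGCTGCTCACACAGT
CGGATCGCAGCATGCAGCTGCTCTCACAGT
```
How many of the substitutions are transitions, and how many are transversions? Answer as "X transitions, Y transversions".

Transitions (purine↔purine or pyrimidine↔pyrimidine): 1 T→C.
Transversions (purine↔pyrimidine): 7 T→G, 24 A→T.

1 transition, 2 transversions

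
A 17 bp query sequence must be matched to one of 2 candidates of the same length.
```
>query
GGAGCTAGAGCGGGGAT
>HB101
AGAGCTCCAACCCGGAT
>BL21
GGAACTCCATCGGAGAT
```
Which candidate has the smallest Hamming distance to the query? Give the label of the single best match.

HB101 differs at 6 sites; BL21 differs at 5 sites. The closest is BL21.

BL21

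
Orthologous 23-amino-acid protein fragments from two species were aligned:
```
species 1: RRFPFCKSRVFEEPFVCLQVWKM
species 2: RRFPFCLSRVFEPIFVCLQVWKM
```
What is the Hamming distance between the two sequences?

The sequences differ at positions 7, 13, 14 (1-based) — 3 in total.

3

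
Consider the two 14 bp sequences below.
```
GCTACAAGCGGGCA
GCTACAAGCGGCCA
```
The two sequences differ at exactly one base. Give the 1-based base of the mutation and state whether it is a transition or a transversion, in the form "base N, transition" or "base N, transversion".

base 12, transversion

Base 12 changes G→C. G is a purine and C is a pyrimidine, so this is a transversion.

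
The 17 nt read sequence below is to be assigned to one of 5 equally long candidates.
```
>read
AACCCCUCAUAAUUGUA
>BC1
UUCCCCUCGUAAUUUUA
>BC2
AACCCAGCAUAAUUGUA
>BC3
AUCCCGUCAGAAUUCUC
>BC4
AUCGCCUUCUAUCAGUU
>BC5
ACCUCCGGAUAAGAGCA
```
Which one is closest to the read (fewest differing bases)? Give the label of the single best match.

BC1 differs at 4 bases; BC2 differs at 2 bases; BC3 differs at 5 bases; BC4 differs at 8 bases; BC5 differs at 7 bases. The closest is BC2.

BC2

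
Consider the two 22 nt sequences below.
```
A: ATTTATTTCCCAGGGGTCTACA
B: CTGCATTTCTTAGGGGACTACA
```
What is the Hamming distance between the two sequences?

The sequences differ at bases 1, 3, 4, 10, 11, 17 (1-based) — 6 in total.

6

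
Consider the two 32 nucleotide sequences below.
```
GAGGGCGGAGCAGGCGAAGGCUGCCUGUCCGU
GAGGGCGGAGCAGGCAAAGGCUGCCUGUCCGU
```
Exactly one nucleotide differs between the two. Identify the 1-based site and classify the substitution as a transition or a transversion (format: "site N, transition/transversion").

site 16, transition

Site 16 changes G→A. G is a purine and A is a purine, so this is a transition.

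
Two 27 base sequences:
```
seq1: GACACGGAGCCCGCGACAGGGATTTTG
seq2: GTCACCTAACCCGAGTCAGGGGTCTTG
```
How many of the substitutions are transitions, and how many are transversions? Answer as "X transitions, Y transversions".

3 transitions, 5 transversions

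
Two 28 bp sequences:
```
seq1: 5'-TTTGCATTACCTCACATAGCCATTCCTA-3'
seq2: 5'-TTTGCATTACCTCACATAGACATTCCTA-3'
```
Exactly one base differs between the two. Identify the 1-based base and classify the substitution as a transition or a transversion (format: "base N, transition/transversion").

Base 20 changes C→A. C is a pyrimidine and A is a purine, so this is a transversion.

base 20, transversion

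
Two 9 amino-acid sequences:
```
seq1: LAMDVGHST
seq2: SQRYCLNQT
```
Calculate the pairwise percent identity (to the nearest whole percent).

Mismatches at positions 1, 2, 3, 4, 5, 6, 7, 8 (1-based): 8 of 9.
Identical positions: 1/9 = 11.11% → 11%.

11%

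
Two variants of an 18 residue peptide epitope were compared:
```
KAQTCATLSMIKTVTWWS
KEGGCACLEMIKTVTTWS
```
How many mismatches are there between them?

6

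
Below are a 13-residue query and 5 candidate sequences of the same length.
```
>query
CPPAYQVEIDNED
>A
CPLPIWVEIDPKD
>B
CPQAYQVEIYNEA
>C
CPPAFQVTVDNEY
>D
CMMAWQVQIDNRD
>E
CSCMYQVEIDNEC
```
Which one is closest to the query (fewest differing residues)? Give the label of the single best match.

Hamming distances to query — A: 6; B: 3; C: 4; D: 5; E: 4.
Smallest is B with 3 mismatches.

B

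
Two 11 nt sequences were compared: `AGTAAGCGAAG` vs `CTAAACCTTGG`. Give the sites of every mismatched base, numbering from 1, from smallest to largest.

Differences at site 1 (A→C), site 2 (G→T), site 3 (T→A), site 6 (G→C), site 8 (G→T), site 9 (A→T), site 10 (A→G).

1, 2, 3, 6, 8, 9, 10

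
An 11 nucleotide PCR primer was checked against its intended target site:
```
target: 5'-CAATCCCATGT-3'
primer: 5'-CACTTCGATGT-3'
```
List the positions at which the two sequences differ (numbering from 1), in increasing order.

Scanning 1-based: 3: A/C; 5: C/T; 7: C/G.

3, 5, 7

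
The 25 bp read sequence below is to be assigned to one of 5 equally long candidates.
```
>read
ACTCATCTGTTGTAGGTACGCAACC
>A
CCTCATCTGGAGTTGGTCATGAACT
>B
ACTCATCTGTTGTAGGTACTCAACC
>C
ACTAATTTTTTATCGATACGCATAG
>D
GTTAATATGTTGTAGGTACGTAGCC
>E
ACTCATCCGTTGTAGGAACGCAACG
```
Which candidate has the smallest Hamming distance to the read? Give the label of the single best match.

B

A differs at 9 bases; B differs at 1 base; C differs at 9 bases; D differs at 6 bases; E differs at 3 bases. The closest is B.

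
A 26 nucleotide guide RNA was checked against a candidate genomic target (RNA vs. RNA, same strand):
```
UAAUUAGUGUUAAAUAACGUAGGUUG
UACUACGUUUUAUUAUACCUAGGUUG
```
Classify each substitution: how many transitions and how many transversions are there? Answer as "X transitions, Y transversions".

0 transitions, 9 transversions

Mismatches (1-based):
position 3: A→C (purine→pyrimidine, transversion)
position 5: U→A (pyrimidine→purine, transversion)
position 6: A→C (purine→pyrimidine, transversion)
position 9: G→U (purine→pyrimidine, transversion)
position 13: A→U (purine→pyrimidine, transversion)
position 14: A→U (purine→pyrimidine, transversion)
position 15: U→A (pyrimidine→purine, transversion)
position 16: A→U (purine→pyrimidine, transversion)
position 19: G→C (purine→pyrimidine, transversion)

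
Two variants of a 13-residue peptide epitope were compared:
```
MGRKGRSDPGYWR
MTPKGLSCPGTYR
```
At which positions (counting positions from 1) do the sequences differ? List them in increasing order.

2, 3, 6, 8, 11, 12

Differences at position 2 (G→T), position 3 (R→P), position 6 (R→L), position 8 (D→C), position 11 (Y→T), position 12 (W→Y).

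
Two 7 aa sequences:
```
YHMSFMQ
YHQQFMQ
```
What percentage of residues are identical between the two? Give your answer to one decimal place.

2 positions differ (3, 4), so 5 of 7 match: 5/7 = 71.43%.

71.4%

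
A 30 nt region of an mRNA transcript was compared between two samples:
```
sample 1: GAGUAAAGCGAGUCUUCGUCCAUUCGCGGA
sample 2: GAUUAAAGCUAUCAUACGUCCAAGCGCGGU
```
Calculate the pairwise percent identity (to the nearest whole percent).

9 positions differ (3, 10, 12, 13, 14, 16, 23, 24, 30), so 21 of 30 match: 21/30 = 70%.

70%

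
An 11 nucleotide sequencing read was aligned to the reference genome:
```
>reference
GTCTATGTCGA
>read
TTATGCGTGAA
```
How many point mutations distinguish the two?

Mismatches (1-based): site 1: G→T; site 3: C→A; site 5: A→G; site 6: T→C; site 9: C→G; site 10: G→A.

6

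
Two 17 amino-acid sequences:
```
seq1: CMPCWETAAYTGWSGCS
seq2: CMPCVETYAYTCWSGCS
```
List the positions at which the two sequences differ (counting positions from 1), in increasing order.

5, 8, 12

Scanning 1-based: 5: W/V; 8: A/Y; 12: G/C.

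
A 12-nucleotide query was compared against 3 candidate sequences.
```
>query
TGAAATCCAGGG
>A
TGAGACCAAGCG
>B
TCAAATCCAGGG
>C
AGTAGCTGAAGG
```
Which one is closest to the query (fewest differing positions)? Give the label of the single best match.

B

A differs at 4 positions; B differs at 1 position; C differs at 7 positions. The closest is B.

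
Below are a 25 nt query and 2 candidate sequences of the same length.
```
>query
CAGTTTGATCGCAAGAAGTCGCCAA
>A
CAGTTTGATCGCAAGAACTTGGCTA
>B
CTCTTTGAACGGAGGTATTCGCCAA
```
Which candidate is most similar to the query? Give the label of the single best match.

A

Hamming distances to query — A: 4; B: 7.
Smallest is A with 4 mismatches.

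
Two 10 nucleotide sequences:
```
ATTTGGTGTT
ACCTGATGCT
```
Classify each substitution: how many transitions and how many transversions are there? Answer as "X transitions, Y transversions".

4 transitions, 0 transversions

Mismatches (1-based):
base 2: T→C (pyrimidine→pyrimidine, transition)
base 3: T→C (pyrimidine→pyrimidine, transition)
base 6: G→A (purine→purine, transition)
base 9: T→C (pyrimidine→pyrimidine, transition)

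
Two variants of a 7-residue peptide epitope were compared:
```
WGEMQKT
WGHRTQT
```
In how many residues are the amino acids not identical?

4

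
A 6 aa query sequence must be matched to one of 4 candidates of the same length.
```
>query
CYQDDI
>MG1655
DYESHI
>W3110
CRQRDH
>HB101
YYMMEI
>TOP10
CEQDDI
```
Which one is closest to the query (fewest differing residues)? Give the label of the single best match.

TOP10

MG1655 differs at 4 residues; W3110 differs at 3 residues; HB101 differs at 4 residues; TOP10 differs at 1 residue. The closest is TOP10.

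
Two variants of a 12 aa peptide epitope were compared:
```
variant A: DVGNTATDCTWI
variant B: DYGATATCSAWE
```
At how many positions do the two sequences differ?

The sequences differ at positions 2, 4, 8, 9, 10, 12 (1-based) — 6 in total.

6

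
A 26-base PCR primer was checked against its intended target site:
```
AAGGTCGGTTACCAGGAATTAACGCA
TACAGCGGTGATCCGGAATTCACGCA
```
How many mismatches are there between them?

Comparing position by position, 8 sites differ: 1 (A/T), 3 (G/C), 4 (G/A), 5 (T/G), 10 (T/G), 12 (C/T), 14 (A/C), 21 (A/C).

8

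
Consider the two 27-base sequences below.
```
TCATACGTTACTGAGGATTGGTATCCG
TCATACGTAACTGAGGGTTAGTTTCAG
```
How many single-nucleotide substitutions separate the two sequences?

5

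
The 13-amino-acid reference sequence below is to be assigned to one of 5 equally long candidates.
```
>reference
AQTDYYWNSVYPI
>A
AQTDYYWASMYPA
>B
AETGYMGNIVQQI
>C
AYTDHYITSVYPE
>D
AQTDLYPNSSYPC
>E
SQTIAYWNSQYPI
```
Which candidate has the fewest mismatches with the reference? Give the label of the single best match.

A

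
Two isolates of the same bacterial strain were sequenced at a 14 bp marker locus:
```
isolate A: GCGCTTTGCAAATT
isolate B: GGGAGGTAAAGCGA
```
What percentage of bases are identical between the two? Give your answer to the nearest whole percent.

Mismatches at positions 2, 4, 5, 6, 8, 9, 11, 12, 13, 14 (1-based): 10 of 14.
Identical positions: 4/14 = 28.57% → 29%.

29%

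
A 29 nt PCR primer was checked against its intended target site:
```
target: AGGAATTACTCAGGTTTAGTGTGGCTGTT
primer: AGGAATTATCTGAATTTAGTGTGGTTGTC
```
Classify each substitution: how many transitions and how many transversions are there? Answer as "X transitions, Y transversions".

Transitions (purine↔purine or pyrimidine↔pyrimidine): 9 C→T, 10 T→C, 11 C→T, 12 A→G, 13 G→A, 14 G→A, 25 C→T, 29 T→C.
Transversions (purine↔pyrimidine): none.

8 transitions, 0 transversions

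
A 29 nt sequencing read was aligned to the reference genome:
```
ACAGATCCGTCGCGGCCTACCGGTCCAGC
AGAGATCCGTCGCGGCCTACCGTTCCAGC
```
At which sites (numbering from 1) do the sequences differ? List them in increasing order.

Differences at site 2 (C→G), site 23 (G→T).

2, 23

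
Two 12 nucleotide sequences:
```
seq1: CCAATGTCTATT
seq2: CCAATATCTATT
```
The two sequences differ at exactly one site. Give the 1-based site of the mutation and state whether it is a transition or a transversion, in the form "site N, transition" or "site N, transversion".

site 6, transition

Site 6 changes G→A. G is a purine and A is a purine, so this is a transition.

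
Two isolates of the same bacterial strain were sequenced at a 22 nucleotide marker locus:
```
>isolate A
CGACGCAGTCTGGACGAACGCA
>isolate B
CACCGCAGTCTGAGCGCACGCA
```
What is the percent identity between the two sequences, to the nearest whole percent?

Mismatches at positions 2, 3, 13, 14, 17 (1-based): 5 of 22.
Identical positions: 17/22 = 77.27% → 77%.

77%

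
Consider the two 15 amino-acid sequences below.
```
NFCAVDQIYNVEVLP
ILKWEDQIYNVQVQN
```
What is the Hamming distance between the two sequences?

8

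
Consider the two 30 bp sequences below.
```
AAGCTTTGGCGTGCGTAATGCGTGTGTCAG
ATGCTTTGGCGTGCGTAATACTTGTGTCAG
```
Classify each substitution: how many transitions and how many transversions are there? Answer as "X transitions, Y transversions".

Transitions (purine↔purine or pyrimidine↔pyrimidine): 20 G→A.
Transversions (purine↔pyrimidine): 2 A→T, 22 G→T.

1 transition, 2 transversions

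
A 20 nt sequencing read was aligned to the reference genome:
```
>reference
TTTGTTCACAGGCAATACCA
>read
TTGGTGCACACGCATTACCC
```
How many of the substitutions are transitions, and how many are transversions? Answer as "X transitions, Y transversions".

0 transitions, 5 transversions

Mismatches (1-based):
base 3: T→G (pyrimidine→purine, transversion)
base 6: T→G (pyrimidine→purine, transversion)
base 11: G→C (purine→pyrimidine, transversion)
base 15: A→T (purine→pyrimidine, transversion)
base 20: A→C (purine→pyrimidine, transversion)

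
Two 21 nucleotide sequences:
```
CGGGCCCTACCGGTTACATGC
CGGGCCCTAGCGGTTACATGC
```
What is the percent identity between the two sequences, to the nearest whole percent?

95%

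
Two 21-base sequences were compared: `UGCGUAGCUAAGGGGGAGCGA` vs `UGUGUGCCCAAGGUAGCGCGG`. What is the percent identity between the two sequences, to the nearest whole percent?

62%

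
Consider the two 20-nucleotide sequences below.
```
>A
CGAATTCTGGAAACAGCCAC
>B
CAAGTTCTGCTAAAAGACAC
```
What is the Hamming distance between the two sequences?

6

The sequences differ at bases 2, 4, 10, 11, 14, 17 (1-based) — 6 in total.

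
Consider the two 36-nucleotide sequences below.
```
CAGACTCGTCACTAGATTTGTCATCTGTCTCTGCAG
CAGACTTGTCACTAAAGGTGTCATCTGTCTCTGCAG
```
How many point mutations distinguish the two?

The sequences differ at positions 7, 15, 17, 18 (1-based) — 4 in total.

4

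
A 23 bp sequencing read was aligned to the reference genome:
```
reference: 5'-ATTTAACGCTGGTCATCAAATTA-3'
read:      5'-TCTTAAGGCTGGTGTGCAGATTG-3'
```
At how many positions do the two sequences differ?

8

Comparing position by position, 8 positions differ: 1 (A/T), 2 (T/C), 7 (C/G), 14 (C/G), 15 (A/T), 16 (T/G), 19 (A/G), 23 (A/G).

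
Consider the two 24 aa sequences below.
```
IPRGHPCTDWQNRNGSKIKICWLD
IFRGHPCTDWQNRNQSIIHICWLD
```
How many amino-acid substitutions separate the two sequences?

Mismatches (1-based): residue 2: P→F; residue 15: G→Q; residue 17: K→I; residue 19: K→H.

4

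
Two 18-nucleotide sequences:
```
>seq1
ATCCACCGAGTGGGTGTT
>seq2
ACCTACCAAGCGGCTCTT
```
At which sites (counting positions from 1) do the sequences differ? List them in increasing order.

Differences at site 2 (T→C), site 4 (C→T), site 8 (G→A), site 11 (T→C), site 14 (G→C), site 16 (G→C).

2, 4, 8, 11, 14, 16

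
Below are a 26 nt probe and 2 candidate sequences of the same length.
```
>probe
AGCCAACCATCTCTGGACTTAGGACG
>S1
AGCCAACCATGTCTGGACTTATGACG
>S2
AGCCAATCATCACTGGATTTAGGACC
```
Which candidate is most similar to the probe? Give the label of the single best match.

Hamming distances to probe — S1: 2; S2: 4.
Smallest is S1 with 2 mismatches.

S1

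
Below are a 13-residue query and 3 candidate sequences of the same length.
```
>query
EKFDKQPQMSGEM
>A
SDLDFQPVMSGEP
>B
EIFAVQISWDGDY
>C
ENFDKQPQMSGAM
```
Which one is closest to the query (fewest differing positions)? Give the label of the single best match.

C

Hamming distances to query — A: 6; B: 9; C: 2.
Smallest is C with 2 mismatches.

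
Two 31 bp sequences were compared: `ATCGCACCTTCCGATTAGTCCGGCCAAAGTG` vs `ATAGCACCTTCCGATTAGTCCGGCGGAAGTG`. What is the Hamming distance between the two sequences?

Comparing position by position, 3 bases differ: 3 (C/A), 25 (C/G), 26 (A/G).

3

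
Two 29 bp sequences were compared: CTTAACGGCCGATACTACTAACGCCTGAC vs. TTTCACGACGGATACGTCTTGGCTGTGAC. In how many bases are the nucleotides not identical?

Comparing position by position, 12 bases differ: 1 (C/T), 4 (A/C), 8 (G/A), 10 (C/G), 16 (T/G), 17 (A/T), 20 (A/T), 21 (A/G), 22 (C/G), 23 (G/C), 24 (C/T), 25 (C/G).

12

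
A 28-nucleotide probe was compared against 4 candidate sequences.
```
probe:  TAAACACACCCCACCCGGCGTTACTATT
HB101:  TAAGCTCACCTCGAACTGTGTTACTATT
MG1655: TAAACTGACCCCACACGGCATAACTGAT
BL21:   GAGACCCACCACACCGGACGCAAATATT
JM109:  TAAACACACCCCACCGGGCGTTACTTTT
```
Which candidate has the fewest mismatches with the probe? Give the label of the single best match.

HB101 differs at 8 sites; MG1655 differs at 7 sites; BL21 differs at 9 sites; JM109 differs at 2 sites. The closest is JM109.

JM109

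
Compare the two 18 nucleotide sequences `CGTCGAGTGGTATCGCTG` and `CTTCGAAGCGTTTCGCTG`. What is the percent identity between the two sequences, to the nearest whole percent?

72%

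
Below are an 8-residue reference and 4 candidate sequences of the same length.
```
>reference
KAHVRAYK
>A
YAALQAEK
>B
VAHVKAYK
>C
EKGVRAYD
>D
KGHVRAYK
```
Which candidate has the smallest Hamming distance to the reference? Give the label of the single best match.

A differs at 5 residues; B differs at 2 residues; C differs at 4 residues; D differs at 1 residue. The closest is D.

D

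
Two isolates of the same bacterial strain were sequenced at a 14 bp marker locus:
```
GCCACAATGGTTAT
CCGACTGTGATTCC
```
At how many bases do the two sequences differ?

7

Mismatches (1-based): base 1: G→C; base 3: C→G; base 6: A→T; base 7: A→G; base 10: G→A; base 13: A→C; base 14: T→C.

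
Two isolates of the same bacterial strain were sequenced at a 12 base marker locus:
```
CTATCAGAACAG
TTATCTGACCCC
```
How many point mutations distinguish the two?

The sequences differ at bases 1, 6, 9, 11, 12 (1-based) — 5 in total.

5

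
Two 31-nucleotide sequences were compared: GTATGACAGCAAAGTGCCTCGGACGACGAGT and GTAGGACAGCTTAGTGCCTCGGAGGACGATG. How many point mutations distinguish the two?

Comparing position by position, 6 sites differ: 4 (T/G), 11 (A/T), 12 (A/T), 24 (C/G), 30 (G/T), 31 (T/G).

6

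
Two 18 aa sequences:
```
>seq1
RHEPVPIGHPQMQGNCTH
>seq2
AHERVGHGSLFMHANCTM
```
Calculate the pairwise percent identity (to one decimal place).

44.4%

10 positions differ (1, 4, 6, 7, 9, 10, 11, 13, 14, 18), so 8 of 18 match: 8/18 = 44.44%.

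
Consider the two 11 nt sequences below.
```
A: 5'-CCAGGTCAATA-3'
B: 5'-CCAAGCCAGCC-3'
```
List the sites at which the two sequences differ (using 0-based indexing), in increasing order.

Scanning 0-based: 3: G/A; 5: T/C; 8: A/G; 9: T/C; 10: A/C.

3, 5, 8, 9, 10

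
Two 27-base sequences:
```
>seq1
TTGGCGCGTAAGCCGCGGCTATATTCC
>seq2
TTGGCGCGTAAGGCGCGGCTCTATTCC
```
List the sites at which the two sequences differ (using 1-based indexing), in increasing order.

13, 21

Scanning 1-based: 13: C/G; 21: A/C.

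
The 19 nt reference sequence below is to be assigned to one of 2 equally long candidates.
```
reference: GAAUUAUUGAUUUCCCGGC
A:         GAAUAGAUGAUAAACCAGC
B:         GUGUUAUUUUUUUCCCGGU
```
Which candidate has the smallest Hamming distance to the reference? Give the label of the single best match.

B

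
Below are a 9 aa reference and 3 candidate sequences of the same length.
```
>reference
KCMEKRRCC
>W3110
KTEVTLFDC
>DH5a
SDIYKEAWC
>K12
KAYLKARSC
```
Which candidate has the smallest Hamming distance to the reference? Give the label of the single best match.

K12

Hamming distances to reference — W3110: 7; DH5a: 7; K12: 5.
Smallest is K12 with 5 mismatches.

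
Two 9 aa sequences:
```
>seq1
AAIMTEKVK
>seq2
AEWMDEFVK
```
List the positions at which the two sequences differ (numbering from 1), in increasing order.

2, 3, 5, 7

Scanning 1-based: 2: A/E; 3: I/W; 5: T/D; 7: K/F.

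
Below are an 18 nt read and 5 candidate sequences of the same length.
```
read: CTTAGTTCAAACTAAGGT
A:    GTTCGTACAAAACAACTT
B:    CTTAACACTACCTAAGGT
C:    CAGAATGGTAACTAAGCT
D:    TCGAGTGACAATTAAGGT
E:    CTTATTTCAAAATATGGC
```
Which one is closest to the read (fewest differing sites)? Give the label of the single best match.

E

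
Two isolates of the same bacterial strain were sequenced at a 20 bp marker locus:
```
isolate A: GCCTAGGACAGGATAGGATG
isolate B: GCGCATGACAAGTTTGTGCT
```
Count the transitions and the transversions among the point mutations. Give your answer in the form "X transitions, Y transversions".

4 transitions, 6 transversions

Mismatches (1-based):
position 3: C→G (pyrimidine→purine, transversion)
position 4: T→C (pyrimidine→pyrimidine, transition)
position 6: G→T (purine→pyrimidine, transversion)
position 11: G→A (purine→purine, transition)
position 13: A→T (purine→pyrimidine, transversion)
position 15: A→T (purine→pyrimidine, transversion)
position 17: G→T (purine→pyrimidine, transversion)
position 18: A→G (purine→purine, transition)
position 19: T→C (pyrimidine→pyrimidine, transition)
position 20: G→T (purine→pyrimidine, transversion)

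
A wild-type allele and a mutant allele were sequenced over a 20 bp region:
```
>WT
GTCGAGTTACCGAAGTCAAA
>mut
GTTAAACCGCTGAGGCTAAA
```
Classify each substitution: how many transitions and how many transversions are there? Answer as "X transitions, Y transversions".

10 transitions, 0 transversions

Mismatches (1-based):
site 3: C→T (pyrimidine→pyrimidine, transition)
site 4: G→A (purine→purine, transition)
site 6: G→A (purine→purine, transition)
site 7: T→C (pyrimidine→pyrimidine, transition)
site 8: T→C (pyrimidine→pyrimidine, transition)
site 9: A→G (purine→purine, transition)
site 11: C→T (pyrimidine→pyrimidine, transition)
site 14: A→G (purine→purine, transition)
site 16: T→C (pyrimidine→pyrimidine, transition)
site 17: C→T (pyrimidine→pyrimidine, transition)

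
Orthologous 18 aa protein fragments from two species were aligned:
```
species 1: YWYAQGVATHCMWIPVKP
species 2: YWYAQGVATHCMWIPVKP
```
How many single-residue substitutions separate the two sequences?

0

No positions differ; the sequences are identical.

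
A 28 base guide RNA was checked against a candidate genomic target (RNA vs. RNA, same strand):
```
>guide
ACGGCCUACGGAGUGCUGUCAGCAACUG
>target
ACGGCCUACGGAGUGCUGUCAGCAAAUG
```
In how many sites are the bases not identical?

1

Comparing position by position, 1 site differs: 26 (C/A).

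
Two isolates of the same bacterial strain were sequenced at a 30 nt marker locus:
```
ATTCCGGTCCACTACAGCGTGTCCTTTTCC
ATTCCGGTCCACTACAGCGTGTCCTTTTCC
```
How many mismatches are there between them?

0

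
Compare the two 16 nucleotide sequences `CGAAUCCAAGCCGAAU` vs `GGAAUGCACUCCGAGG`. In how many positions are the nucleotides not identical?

6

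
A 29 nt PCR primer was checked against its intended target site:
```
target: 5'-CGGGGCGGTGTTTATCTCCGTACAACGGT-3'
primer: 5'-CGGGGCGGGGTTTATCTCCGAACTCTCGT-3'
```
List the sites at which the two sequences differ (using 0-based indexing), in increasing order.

Differences at site 8 (T→G), site 20 (T→A), site 23 (A→T), site 24 (A→C), site 25 (C→T), site 26 (G→C).

8, 20, 23, 24, 25, 26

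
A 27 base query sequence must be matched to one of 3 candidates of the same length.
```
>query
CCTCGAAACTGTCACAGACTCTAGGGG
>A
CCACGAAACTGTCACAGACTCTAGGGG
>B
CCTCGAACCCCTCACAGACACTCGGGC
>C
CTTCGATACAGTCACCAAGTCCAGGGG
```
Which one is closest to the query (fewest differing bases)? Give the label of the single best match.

A differs at 1 base; B differs at 6 bases; C differs at 7 bases. The closest is A.

A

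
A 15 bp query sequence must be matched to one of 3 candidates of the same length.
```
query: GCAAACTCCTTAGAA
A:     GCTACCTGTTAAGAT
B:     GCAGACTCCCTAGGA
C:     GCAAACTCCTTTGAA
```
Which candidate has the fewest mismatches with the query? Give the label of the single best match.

C

Hamming distances to query — A: 6; B: 3; C: 1.
Smallest is C with 1 mismatch.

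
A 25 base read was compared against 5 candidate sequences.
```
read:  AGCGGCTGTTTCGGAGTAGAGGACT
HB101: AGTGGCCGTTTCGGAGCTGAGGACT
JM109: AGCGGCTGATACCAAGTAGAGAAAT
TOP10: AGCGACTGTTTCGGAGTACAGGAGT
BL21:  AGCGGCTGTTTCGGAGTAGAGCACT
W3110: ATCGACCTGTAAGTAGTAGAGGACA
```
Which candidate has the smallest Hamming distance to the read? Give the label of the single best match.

Hamming distances to read — HB101: 4; JM109: 6; TOP10: 3; BL21: 1; W3110: 9.
Smallest is BL21 with 1 mismatch.

BL21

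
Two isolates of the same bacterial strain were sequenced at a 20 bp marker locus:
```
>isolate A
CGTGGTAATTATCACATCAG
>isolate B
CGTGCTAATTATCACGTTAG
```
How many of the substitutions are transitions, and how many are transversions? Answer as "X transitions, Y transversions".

2 transitions, 1 transversion

Mismatches (1-based):
position 5: G→C (purine→pyrimidine, transversion)
position 16: A→G (purine→purine, transition)
position 18: C→T (pyrimidine→pyrimidine, transition)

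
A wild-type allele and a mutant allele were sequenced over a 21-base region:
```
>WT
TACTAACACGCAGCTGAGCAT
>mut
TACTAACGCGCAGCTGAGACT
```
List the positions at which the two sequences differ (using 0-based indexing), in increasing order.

7, 18, 19

Scanning 0-based: 7: A/G; 18: C/A; 19: A/C.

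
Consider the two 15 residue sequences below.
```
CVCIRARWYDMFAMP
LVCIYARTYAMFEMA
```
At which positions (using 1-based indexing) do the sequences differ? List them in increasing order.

1, 5, 8, 10, 13, 15

Scanning 1-based: 1: C/L; 5: R/Y; 8: W/T; 10: D/A; 13: A/E; 15: P/A.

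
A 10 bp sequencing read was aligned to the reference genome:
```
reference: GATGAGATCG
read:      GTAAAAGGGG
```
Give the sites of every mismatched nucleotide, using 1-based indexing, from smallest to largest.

2, 3, 4, 6, 7, 8, 9

Differences at site 2 (A→T), site 3 (T→A), site 4 (G→A), site 6 (G→A), site 7 (A→G), site 8 (T→G), site 9 (C→G).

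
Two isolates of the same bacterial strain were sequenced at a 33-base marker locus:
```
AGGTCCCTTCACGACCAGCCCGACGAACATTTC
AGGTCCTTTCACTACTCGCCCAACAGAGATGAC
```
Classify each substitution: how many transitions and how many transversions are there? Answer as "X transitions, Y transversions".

5 transitions, 5 transversions

Transitions (purine↔purine or pyrimidine↔pyrimidine): 7 C→T, 16 C→T, 22 G→A, 25 G→A, 26 A→G.
Transversions (purine↔pyrimidine): 13 G→T, 17 A→C, 28 C→G, 31 T→G, 32 T→A.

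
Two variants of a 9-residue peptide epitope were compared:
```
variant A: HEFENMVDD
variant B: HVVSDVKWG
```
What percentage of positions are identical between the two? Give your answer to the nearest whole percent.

Mismatches at positions 2, 3, 4, 5, 6, 7, 8, 9 (1-based): 8 of 9.
Identical positions: 1/9 = 11.11% → 11%.

11%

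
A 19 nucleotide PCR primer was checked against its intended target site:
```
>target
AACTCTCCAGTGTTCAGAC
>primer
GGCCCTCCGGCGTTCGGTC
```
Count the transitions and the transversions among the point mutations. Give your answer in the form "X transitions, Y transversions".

Mismatches (1-based):
site 1: A→G (purine→purine, transition)
site 2: A→G (purine→purine, transition)
site 4: T→C (pyrimidine→pyrimidine, transition)
site 9: A→G (purine→purine, transition)
site 11: T→C (pyrimidine→pyrimidine, transition)
site 16: A→G (purine→purine, transition)
site 18: A→T (purine→pyrimidine, transversion)

6 transitions, 1 transversion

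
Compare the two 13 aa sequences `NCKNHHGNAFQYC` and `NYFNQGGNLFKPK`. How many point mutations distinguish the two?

The sequences differ at residues 2, 3, 5, 6, 9, 11, 12, 13 (1-based) — 8 in total.

8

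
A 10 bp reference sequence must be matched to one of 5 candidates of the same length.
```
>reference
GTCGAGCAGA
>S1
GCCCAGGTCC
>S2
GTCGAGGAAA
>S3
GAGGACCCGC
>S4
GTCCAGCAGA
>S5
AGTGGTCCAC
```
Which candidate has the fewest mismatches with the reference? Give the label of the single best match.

S1 differs at 6 sites; S2 differs at 2 sites; S3 differs at 5 sites; S4 differs at 1 site; S5 differs at 8 sites. The closest is S4.

S4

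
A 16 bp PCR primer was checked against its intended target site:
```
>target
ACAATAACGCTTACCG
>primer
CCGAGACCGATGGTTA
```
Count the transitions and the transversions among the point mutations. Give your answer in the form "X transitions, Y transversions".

Mismatches (1-based):
base 1: A→C (purine→pyrimidine, transversion)
base 3: A→G (purine→purine, transition)
base 5: T→G (pyrimidine→purine, transversion)
base 7: A→C (purine→pyrimidine, transversion)
base 10: C→A (pyrimidine→purine, transversion)
base 12: T→G (pyrimidine→purine, transversion)
base 13: A→G (purine→purine, transition)
base 14: C→T (pyrimidine→pyrimidine, transition)
base 15: C→T (pyrimidine→pyrimidine, transition)
base 16: G→A (purine→purine, transition)

5 transitions, 5 transversions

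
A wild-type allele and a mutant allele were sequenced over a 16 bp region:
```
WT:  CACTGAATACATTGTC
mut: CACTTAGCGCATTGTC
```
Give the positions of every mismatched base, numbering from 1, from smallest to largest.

5, 7, 8, 9

Differences at position 5 (G→T), position 7 (A→G), position 8 (T→C), position 9 (A→G).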